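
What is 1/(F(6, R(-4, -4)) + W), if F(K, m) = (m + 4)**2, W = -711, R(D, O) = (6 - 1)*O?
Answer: -1/455 ≈ -0.0021978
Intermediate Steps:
R(D, O) = 5*O
F(K, m) = (4 + m)**2
1/(F(6, R(-4, -4)) + W) = 1/((4 + 5*(-4))**2 - 711) = 1/((4 - 20)**2 - 711) = 1/((-16)**2 - 711) = 1/(256 - 711) = 1/(-455) = -1/455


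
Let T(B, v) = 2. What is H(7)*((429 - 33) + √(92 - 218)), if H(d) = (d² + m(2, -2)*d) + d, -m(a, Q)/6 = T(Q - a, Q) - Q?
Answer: -44352 - 336*I*√14 ≈ -44352.0 - 1257.2*I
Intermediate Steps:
m(a, Q) = -12 + 6*Q (m(a, Q) = -6*(2 - Q) = -12 + 6*Q)
H(d) = d² - 23*d (H(d) = (d² + (-12 + 6*(-2))*d) + d = (d² + (-12 - 12)*d) + d = (d² - 24*d) + d = d² - 23*d)
H(7)*((429 - 33) + √(92 - 218)) = (7*(-23 + 7))*((429 - 33) + √(92 - 218)) = (7*(-16))*(396 + √(-126)) = -112*(396 + 3*I*√14) = -44352 - 336*I*√14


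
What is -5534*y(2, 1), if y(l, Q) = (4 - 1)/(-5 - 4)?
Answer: 5534/3 ≈ 1844.7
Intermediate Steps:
y(l, Q) = -1/3 (y(l, Q) = 3/(-9) = 3*(-1/9) = -1/3)
-5534*y(2, 1) = -5534*(-1/3) = 5534/3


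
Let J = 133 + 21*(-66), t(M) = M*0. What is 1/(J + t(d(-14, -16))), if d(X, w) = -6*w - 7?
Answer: -1/1253 ≈ -0.00079808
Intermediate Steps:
d(X, w) = -7 - 6*w
t(M) = 0
J = -1253 (J = 133 - 1386 = -1253)
1/(J + t(d(-14, -16))) = 1/(-1253 + 0) = 1/(-1253) = -1/1253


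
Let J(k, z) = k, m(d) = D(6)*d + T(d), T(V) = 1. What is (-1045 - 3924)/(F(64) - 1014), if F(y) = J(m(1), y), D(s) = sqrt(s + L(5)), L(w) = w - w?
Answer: 5033597/1026163 + 4969*sqrt(6)/1026163 ≈ 4.9171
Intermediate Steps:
L(w) = 0
D(s) = sqrt(s) (D(s) = sqrt(s + 0) = sqrt(s))
m(d) = 1 + d*sqrt(6) (m(d) = sqrt(6)*d + 1 = d*sqrt(6) + 1 = 1 + d*sqrt(6))
F(y) = 1 + sqrt(6) (F(y) = 1 + 1*sqrt(6) = 1 + sqrt(6))
(-1045 - 3924)/(F(64) - 1014) = (-1045 - 3924)/((1 + sqrt(6)) - 1014) = -4969/(-1013 + sqrt(6))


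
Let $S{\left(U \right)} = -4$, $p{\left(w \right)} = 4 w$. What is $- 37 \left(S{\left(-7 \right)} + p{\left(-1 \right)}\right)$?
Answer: $296$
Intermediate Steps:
$- 37 \left(S{\left(-7 \right)} + p{\left(-1 \right)}\right) = - 37 \left(-4 + 4 \left(-1\right)\right) = - 37 \left(-4 - 4\right) = \left(-37\right) \left(-8\right) = 296$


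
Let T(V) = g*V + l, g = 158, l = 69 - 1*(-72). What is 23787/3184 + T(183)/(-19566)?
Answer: 62150887/10383024 ≈ 5.9858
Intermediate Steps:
l = 141 (l = 69 + 72 = 141)
T(V) = 141 + 158*V (T(V) = 158*V + 141 = 141 + 158*V)
23787/3184 + T(183)/(-19566) = 23787/3184 + (141 + 158*183)/(-19566) = 23787*(1/3184) + (141 + 28914)*(-1/19566) = 23787/3184 + 29055*(-1/19566) = 23787/3184 - 9685/6522 = 62150887/10383024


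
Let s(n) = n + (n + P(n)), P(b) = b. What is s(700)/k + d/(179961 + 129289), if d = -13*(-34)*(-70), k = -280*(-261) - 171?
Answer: -53545982/751570275 ≈ -0.071245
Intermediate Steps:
k = 72909 (k = 73080 - 171 = 72909)
d = -30940 (d = 442*(-70) = -30940)
s(n) = 3*n (s(n) = n + (n + n) = n + 2*n = 3*n)
s(700)/k + d/(179961 + 129289) = (3*700)/72909 - 30940/(179961 + 129289) = 2100*(1/72909) - 30940/309250 = 700/24303 - 30940*1/309250 = 700/24303 - 3094/30925 = -53545982/751570275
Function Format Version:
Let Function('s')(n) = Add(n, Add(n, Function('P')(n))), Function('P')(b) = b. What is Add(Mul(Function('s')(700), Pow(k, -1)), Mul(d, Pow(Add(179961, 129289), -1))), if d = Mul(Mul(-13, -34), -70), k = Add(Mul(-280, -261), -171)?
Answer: Rational(-53545982, 751570275) ≈ -0.071245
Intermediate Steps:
k = 72909 (k = Add(73080, -171) = 72909)
d = -30940 (d = Mul(442, -70) = -30940)
Function('s')(n) = Mul(3, n) (Function('s')(n) = Add(n, Add(n, n)) = Add(n, Mul(2, n)) = Mul(3, n))
Add(Mul(Function('s')(700), Pow(k, -1)), Mul(d, Pow(Add(179961, 129289), -1))) = Add(Mul(Mul(3, 700), Pow(72909, -1)), Mul(-30940, Pow(Add(179961, 129289), -1))) = Add(Mul(2100, Rational(1, 72909)), Mul(-30940, Pow(309250, -1))) = Add(Rational(700, 24303), Mul(-30940, Rational(1, 309250))) = Add(Rational(700, 24303), Rational(-3094, 30925)) = Rational(-53545982, 751570275)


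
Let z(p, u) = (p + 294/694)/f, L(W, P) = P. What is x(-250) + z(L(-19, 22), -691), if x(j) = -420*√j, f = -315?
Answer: -7781/109305 - 2100*I*√10 ≈ -0.071186 - 6640.8*I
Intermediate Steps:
z(p, u) = -7/5205 - p/315 (z(p, u) = (p + 294/694)/(-315) = (p + 294*(1/694))*(-1/315) = (p + 147/347)*(-1/315) = (147/347 + p)*(-1/315) = -7/5205 - p/315)
x(-250) + z(L(-19, 22), -691) = -2100*I*√10 + (-7/5205 - 1/315*22) = -2100*I*√10 + (-7/5205 - 22/315) = -2100*I*√10 - 7781/109305 = -7781/109305 - 2100*I*√10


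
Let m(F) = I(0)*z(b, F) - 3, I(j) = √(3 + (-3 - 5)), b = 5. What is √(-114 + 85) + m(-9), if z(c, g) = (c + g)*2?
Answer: -3 + I*√29 - 8*I*√5 ≈ -3.0 - 12.503*I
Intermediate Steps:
z(c, g) = 2*c + 2*g
I(j) = I*√5 (I(j) = √(3 - 8) = √(-5) = I*√5)
m(F) = -3 + I*√5*(10 + 2*F) (m(F) = (I*√5)*(2*5 + 2*F) - 3 = (I*√5)*(10 + 2*F) - 3 = I*√5*(10 + 2*F) - 3 = -3 + I*√5*(10 + 2*F))
√(-114 + 85) + m(-9) = √(-114 + 85) + (-3 + 2*I*√5*(5 - 9)) = √(-29) + (-3 + 2*I*√5*(-4)) = I*√29 + (-3 - 8*I*√5) = -3 + I*√29 - 8*I*√5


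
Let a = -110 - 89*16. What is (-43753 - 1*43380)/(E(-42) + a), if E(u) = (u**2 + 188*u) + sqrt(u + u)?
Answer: 333980789/29383820 + 87133*I*sqrt(21)/29383820 ≈ 11.366 + 0.013589*I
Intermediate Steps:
a = -1534 (a = -110 - 1424 = -1534)
E(u) = u**2 + 188*u + sqrt(2)*sqrt(u) (E(u) = (u**2 + 188*u) + sqrt(2*u) = (u**2 + 188*u) + sqrt(2)*sqrt(u) = u**2 + 188*u + sqrt(2)*sqrt(u))
(-43753 - 1*43380)/(E(-42) + a) = (-43753 - 1*43380)/(((-42)**2 + 188*(-42) + sqrt(2)*sqrt(-42)) - 1534) = (-43753 - 43380)/((1764 - 7896 + sqrt(2)*(I*sqrt(42))) - 1534) = -87133/((1764 - 7896 + 2*I*sqrt(21)) - 1534) = -87133/((-6132 + 2*I*sqrt(21)) - 1534) = -87133/(-7666 + 2*I*sqrt(21))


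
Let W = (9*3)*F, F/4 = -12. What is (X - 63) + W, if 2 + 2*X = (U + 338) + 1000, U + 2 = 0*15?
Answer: -692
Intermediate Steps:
F = -48 (F = 4*(-12) = -48)
U = -2 (U = -2 + 0*15 = -2 + 0 = -2)
X = 667 (X = -1 + ((-2 + 338) + 1000)/2 = -1 + (336 + 1000)/2 = -1 + (½)*1336 = -1 + 668 = 667)
W = -1296 (W = (9*3)*(-48) = 27*(-48) = -1296)
(X - 63) + W = (667 - 63) - 1296 = 604 - 1296 = -692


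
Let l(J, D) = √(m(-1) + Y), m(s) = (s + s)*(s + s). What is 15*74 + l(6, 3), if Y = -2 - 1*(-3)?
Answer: 1110 + √5 ≈ 1112.2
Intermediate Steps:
m(s) = 4*s² (m(s) = (2*s)*(2*s) = 4*s²)
Y = 1 (Y = -2 + 3 = 1)
l(J, D) = √5 (l(J, D) = √(4*(-1)² + 1) = √(4*1 + 1) = √(4 + 1) = √5)
15*74 + l(6, 3) = 15*74 + √5 = 1110 + √5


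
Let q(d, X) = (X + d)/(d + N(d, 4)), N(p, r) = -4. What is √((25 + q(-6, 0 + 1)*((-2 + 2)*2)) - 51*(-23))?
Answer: √1198 ≈ 34.612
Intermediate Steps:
q(d, X) = (X + d)/(-4 + d) (q(d, X) = (X + d)/(d - 4) = (X + d)/(-4 + d))
√((25 + q(-6, 0 + 1)*((-2 + 2)*2)) - 51*(-23)) = √((25 + (((0 + 1) - 6)/(-4 - 6))*((-2 + 2)*2)) - 51*(-23)) = √((25 + ((1 - 6)/(-10))*(0*2)) + 1173) = √((25 - ⅒*(-5)*0) + 1173) = √((25 + (½)*0) + 1173) = √((25 + 0) + 1173) = √(25 + 1173) = √1198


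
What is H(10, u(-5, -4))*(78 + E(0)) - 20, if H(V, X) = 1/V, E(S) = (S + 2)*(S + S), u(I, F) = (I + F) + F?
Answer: -61/5 ≈ -12.200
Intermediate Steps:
u(I, F) = I + 2*F (u(I, F) = (F + I) + F = I + 2*F)
E(S) = 2*S*(2 + S) (E(S) = (2 + S)*(2*S) = 2*S*(2 + S))
H(10, u(-5, -4))*(78 + E(0)) - 20 = (78 + 2*0*(2 + 0))/10 - 20 = (78 + 2*0*2)/10 - 20 = (78 + 0)/10 - 20 = (⅒)*78 - 20 = 39/5 - 20 = -61/5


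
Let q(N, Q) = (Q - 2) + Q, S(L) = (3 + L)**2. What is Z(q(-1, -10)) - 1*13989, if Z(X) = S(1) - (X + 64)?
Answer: -14015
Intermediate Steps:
q(N, Q) = -2 + 2*Q (q(N, Q) = (-2 + Q) + Q = -2 + 2*Q)
Z(X) = -48 - X (Z(X) = (3 + 1)**2 - (X + 64) = 4**2 - (64 + X) = 16 + (-64 - X) = -48 - X)
Z(q(-1, -10)) - 1*13989 = (-48 - (-2 + 2*(-10))) - 1*13989 = (-48 - (-2 - 20)) - 13989 = (-48 - 1*(-22)) - 13989 = (-48 + 22) - 13989 = -26 - 13989 = -14015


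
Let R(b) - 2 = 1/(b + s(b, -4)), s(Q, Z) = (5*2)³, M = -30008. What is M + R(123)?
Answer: -33696737/1123 ≈ -30006.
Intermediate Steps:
s(Q, Z) = 1000 (s(Q, Z) = 10³ = 1000)
R(b) = 2 + 1/(1000 + b) (R(b) = 2 + 1/(b + 1000) = 2 + 1/(1000 + b))
M + R(123) = -30008 + (2001 + 2*123)/(1000 + 123) = -30008 + (2001 + 246)/1123 = -30008 + (1/1123)*2247 = -30008 + 2247/1123 = -33696737/1123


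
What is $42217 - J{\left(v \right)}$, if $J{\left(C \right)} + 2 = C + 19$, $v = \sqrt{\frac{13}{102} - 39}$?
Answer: $42200 - \frac{i \sqrt{404430}}{102} \approx 42200.0 - 6.2348 i$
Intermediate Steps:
$v = \frac{i \sqrt{404430}}{102}$ ($v = \sqrt{13 \cdot \frac{1}{102} - 39} = \sqrt{\frac{13}{102} - 39} = \sqrt{- \frac{3965}{102}} = \frac{i \sqrt{404430}}{102} \approx 6.2348 i$)
$J{\left(C \right)} = 17 + C$ ($J{\left(C \right)} = -2 + \left(C + 19\right) = -2 + \left(19 + C\right) = 17 + C$)
$42217 - J{\left(v \right)} = 42217 - \left(17 + \frac{i \sqrt{404430}}{102}\right) = 42200 - \frac{i \sqrt{404430}}{102}$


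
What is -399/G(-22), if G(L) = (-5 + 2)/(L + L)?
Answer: -5852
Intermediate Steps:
G(L) = -3/(2*L) (G(L) = -3*1/(2*L) = -3/(2*L))
-399/G(-22) = -399/((-3/2/(-22))) = -399/((-3/2*(-1/22))) = -399/3/44 = -399*44/3 = -5852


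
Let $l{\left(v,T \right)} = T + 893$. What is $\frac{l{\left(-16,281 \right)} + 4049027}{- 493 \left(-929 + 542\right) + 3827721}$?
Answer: $\frac{1350067}{1339504} \approx 1.0079$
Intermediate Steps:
$l{\left(v,T \right)} = 893 + T$
$\frac{l{\left(-16,281 \right)} + 4049027}{- 493 \left(-929 + 542\right) + 3827721} = \frac{\left(893 + 281\right) + 4049027}{- 493 \left(-929 + 542\right) + 3827721} = \frac{1174 + 4049027}{\left(-493\right) \left(-387\right) + 3827721} = \frac{4050201}{190791 + 3827721} = \frac{4050201}{4018512} = 4050201 \cdot \frac{1}{4018512} = \frac{1350067}{1339504}$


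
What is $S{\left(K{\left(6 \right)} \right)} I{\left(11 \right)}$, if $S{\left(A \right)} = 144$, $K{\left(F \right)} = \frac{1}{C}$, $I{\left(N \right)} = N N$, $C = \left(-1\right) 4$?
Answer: $17424$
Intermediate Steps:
$C = -4$
$I{\left(N \right)} = N^{2}$
$K{\left(F \right)} = - \frac{1}{4}$ ($K{\left(F \right)} = \frac{1}{-4} = - \frac{1}{4}$)
$S{\left(K{\left(6 \right)} \right)} I{\left(11 \right)} = 144 \cdot 11^{2} = 144 \cdot 121 = 17424$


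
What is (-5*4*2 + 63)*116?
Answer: 2668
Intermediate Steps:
(-5*4*2 + 63)*116 = (-20*2 + 63)*116 = (-40 + 63)*116 = 23*116 = 2668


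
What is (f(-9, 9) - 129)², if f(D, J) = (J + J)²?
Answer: 38025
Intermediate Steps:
f(D, J) = 4*J² (f(D, J) = (2*J)² = 4*J²)
(f(-9, 9) - 129)² = (4*9² - 129)² = (4*81 - 129)² = (324 - 129)² = 195² = 38025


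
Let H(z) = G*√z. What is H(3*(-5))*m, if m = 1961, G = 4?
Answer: 7844*I*√15 ≈ 30380.0*I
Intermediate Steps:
H(z) = 4*√z
H(3*(-5))*m = (4*√(3*(-5)))*1961 = (4*√(-15))*1961 = (4*(I*√15))*1961 = (4*I*√15)*1961 = 7844*I*√15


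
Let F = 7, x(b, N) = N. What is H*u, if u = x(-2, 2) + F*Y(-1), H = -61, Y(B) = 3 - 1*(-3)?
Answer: -2684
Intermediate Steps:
Y(B) = 6 (Y(B) = 3 + 3 = 6)
u = 44 (u = 2 + 7*6 = 2 + 42 = 44)
H*u = -61*44 = -2684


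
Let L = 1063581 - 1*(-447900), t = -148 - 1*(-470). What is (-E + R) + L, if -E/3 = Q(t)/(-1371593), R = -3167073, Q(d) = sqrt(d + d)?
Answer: -1655592 - 6*sqrt(161)/1371593 ≈ -1.6556e+6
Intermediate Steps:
t = 322 (t = -148 + 470 = 322)
Q(d) = sqrt(2)*sqrt(d) (Q(d) = sqrt(2*d) = sqrt(2)*sqrt(d))
L = 1511481 (L = 1063581 + 447900 = 1511481)
E = 6*sqrt(161)/1371593 (E = -3*sqrt(2)*sqrt(322)/(-1371593) = -3*2*sqrt(161)*(-1)/1371593 = -(-6)*sqrt(161)/1371593 = 6*sqrt(161)/1371593 ≈ 5.5506e-5)
(-E + R) + L = (-6*sqrt(161)/1371593 - 3167073) + 1511481 = (-3167073 - 6*sqrt(161)/1371593) + 1511481 = -1655592 - 6*sqrt(161)/1371593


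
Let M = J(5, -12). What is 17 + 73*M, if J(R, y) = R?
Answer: 382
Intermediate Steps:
M = 5
17 + 73*M = 17 + 73*5 = 17 + 365 = 382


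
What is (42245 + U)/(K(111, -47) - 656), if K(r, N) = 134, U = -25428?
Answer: -16817/522 ≈ -32.216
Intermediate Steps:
(42245 + U)/(K(111, -47) - 656) = (42245 - 25428)/(134 - 656) = 16817/(-522) = 16817*(-1/522) = -16817/522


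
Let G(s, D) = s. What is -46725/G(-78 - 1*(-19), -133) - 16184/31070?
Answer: 725395447/916565 ≈ 791.43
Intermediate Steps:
-46725/G(-78 - 1*(-19), -133) - 16184/31070 = -46725/(-78 - 1*(-19)) - 16184/31070 = -46725/(-78 + 19) - 16184*1/31070 = -46725/(-59) - 8092/15535 = -46725*(-1/59) - 8092/15535 = 46725/59 - 8092/15535 = 725395447/916565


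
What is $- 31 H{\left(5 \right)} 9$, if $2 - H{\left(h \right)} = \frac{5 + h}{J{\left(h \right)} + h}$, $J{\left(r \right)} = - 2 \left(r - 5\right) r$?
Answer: $0$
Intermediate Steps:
$J{\left(r \right)} = r \left(10 - 2 r\right)$ ($J{\left(r \right)} = - 2 \left(-5 + r\right) r = \left(10 - 2 r\right) r = r \left(10 - 2 r\right)$)
$H{\left(h \right)} = 2 - \frac{5 + h}{h + 2 h \left(5 - h\right)}$ ($H{\left(h \right)} = 2 - \frac{5 + h}{2 h \left(5 - h\right) + h} = 2 - \frac{5 + h}{h + 2 h \left(5 - h\right)}$)
$- 31 H{\left(5 \right)} 9 = - 31 \frac{5 - 5 + 4 \cdot 5 \left(-5 + 5\right)}{5 \left(-11 + 2 \cdot 5\right)} 9 = - 31 \frac{5 - 5 + 4 \cdot 5 \cdot 0}{5 \left(-11 + 10\right)} 9 = - 31 \frac{5 - 5 + 0}{5 \left(-1\right)} 9 = - 31 \cdot \frac{1}{5} \left(-1\right) 0 \cdot 9 = \left(-31\right) 0 \cdot 9 = 0 \cdot 9 = 0$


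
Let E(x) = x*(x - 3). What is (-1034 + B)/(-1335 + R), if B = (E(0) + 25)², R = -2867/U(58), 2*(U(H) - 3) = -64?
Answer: 11861/35848 ≈ 0.33087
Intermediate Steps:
U(H) = -29 (U(H) = 3 + (½)*(-64) = 3 - 32 = -29)
E(x) = x*(-3 + x)
R = 2867/29 (R = -2867/(-29) = -2867*(-1/29) = 2867/29 ≈ 98.862)
B = 625 (B = (0*(-3 + 0) + 25)² = (0*(-3) + 25)² = (0 + 25)² = 25² = 625)
(-1034 + B)/(-1335 + R) = (-1034 + 625)/(-1335 + 2867/29) = -409/(-35848/29) = -409*(-29/35848) = 11861/35848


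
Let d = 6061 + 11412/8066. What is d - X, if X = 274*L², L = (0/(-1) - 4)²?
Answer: -258441033/4033 ≈ -64082.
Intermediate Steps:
L = 16 (L = (0*(-1) - 4)² = (0 - 4)² = (-4)² = 16)
X = 70144 (X = 274*16² = 274*256 = 70144)
d = 24449719/4033 (d = 6061 + 11412*(1/8066) = 6061 + 5706/4033 = 24449719/4033 ≈ 6062.4)
d - X = 24449719/4033 - 1*70144 = 24449719/4033 - 70144 = -258441033/4033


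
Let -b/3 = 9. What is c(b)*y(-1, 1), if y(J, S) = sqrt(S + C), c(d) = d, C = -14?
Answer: -27*I*sqrt(13) ≈ -97.35*I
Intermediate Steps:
b = -27 (b = -3*9 = -27)
y(J, S) = sqrt(-14 + S) (y(J, S) = sqrt(S - 14) = sqrt(-14 + S))
c(b)*y(-1, 1) = -27*sqrt(-14 + 1) = -27*I*sqrt(13)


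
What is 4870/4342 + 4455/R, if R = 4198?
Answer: 19893935/9113858 ≈ 2.1828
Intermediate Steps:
4870/4342 + 4455/R = 4870/4342 + 4455/4198 = 4870*(1/4342) + 4455*(1/4198) = 2435/2171 + 4455/4198 = 19893935/9113858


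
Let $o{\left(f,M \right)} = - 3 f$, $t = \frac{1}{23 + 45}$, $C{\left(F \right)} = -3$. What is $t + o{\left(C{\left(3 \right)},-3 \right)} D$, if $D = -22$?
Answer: $- \frac{13463}{68} \approx -197.99$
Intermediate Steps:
$t = \frac{1}{68} \approx 0.014706$
$t + o{\left(C{\left(3 \right)},-3 \right)} D = \frac{1}{68} + \left(-3\right) \left(-3\right) \left(-22\right) = \frac{1}{68} + 9 \left(-22\right) = \frac{1}{68} - 198 = - \frac{13463}{68}$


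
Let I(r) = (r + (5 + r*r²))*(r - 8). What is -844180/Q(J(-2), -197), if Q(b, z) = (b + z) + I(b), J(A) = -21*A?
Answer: -168836/504087 ≈ -0.33493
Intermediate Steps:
I(r) = (-8 + r)*(5 + r + r³) (I(r) = (r + (5 + r³))*(-8 + r) = (5 + r + r³)*(-8 + r) = (-8 + r)*(5 + r + r³))
Q(b, z) = -40 + z + b² + b⁴ - 8*b³ - 2*b (Q(b, z) = (b + z) + (-40 + b² + b⁴ - 8*b³ - 3*b) = -40 + z + b² + b⁴ - 8*b³ - 2*b)
-844180/Q(J(-2), -197) = -844180/(-40 - 197 + (-21*(-2))² + (-21*(-2))⁴ - 8*(-21*(-2))³ - (-42)*(-2)) = -844180/(-40 - 197 + 42² + 42⁴ - 8*42³ - 2*42) = -844180/(-40 - 197 + 1764 + 3111696 - 8*74088 - 84) = -844180/(-40 - 197 + 1764 + 3111696 - 592704 - 84) = -844180/2520435 = -844180*1/2520435 = -168836/504087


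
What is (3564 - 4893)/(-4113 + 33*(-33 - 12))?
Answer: 443/1866 ≈ 0.23741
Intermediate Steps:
(3564 - 4893)/(-4113 + 33*(-33 - 12)) = -1329/(-4113 + 33*(-45)) = -1329/(-4113 - 1485) = -1329/(-5598) = -1329*(-1/5598) = 443/1866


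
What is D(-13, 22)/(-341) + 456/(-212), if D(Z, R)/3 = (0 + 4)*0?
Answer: -114/53 ≈ -2.1509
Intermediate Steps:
D(Z, R) = 0 (D(Z, R) = 3*((0 + 4)*0) = 3*(4*0) = 3*0 = 0)
D(-13, 22)/(-341) + 456/(-212) = 0/(-341) + 456/(-212) = 0*(-1/341) + 456*(-1/212) = 0 - 114/53 = -114/53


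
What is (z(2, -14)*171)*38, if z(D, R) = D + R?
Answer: -77976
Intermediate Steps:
(z(2, -14)*171)*38 = ((2 - 14)*171)*38 = -12*171*38 = -2052*38 = -77976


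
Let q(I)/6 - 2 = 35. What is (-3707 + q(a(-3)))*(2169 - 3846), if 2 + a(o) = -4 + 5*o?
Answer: 5844345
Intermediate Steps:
a(o) = -6 + 5*o (a(o) = -2 + (-4 + 5*o) = -6 + 5*o)
q(I) = 222 (q(I) = 12 + 6*35 = 12 + 210 = 222)
(-3707 + q(a(-3)))*(2169 - 3846) = (-3707 + 222)*(2169 - 3846) = -3485*(-1677) = 5844345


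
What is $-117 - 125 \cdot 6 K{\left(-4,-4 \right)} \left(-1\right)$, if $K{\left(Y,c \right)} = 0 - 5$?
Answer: $-3867$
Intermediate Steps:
$K{\left(Y,c \right)} = -5$ ($K{\left(Y,c \right)} = 0 - 5 = -5$)
$-117 - 125 \cdot 6 K{\left(-4,-4 \right)} \left(-1\right) = -117 - 125 \cdot 6 \left(-5\right) \left(-1\right) = -117 - 125 \left(\left(-30\right) \left(-1\right)\right) = -117 - 3750 = -3867$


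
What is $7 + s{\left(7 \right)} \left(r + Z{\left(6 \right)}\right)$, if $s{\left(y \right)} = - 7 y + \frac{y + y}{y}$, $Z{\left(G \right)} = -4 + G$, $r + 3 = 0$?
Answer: $54$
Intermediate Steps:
$r = -3$ ($r = -3 + 0 = -3$)
$s{\left(y \right)} = 2 - 7 y$ ($s{\left(y \right)} = - 7 y + \frac{2 y}{y} = - 7 y + 2 = 2 - 7 y$)
$7 + s{\left(7 \right)} \left(r + Z{\left(6 \right)}\right) = 7 + \left(2 - 49\right) \left(-3 + \left(-4 + 6\right)\right) = 7 + \left(2 - 49\right) \left(-3 + 2\right) = 7 - -47 = 7 + 47 = 54$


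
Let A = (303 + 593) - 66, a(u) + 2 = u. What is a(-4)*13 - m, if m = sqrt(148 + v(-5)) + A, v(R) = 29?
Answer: -908 - sqrt(177) ≈ -921.30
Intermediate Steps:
a(u) = -2 + u
A = 830 (A = 896 - 66 = 830)
m = 830 + sqrt(177) (m = sqrt(148 + 29) + 830 = sqrt(177) + 830 = 830 + sqrt(177) ≈ 843.30)
a(-4)*13 - m = (-2 - 4)*13 - (830 + sqrt(177)) = -6*13 + (-830 - sqrt(177)) = -78 + (-830 - sqrt(177)) = -908 - sqrt(177)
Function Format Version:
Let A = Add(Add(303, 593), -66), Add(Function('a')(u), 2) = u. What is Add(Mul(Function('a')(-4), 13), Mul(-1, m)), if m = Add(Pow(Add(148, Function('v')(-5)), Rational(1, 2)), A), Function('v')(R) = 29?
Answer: Add(-908, Mul(-1, Pow(177, Rational(1, 2)))) ≈ -921.30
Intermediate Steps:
Function('a')(u) = Add(-2, u)
A = 830 (A = Add(896, -66) = 830)
m = Add(830, Pow(177, Rational(1, 2))) (m = Add(Pow(Add(148, 29), Rational(1, 2)), 830) = Add(Pow(177, Rational(1, 2)), 830) = Add(830, Pow(177, Rational(1, 2))) ≈ 843.30)
Add(Mul(Function('a')(-4), 13), Mul(-1, m)) = Add(Mul(Add(-2, -4), 13), Mul(-1, Add(830, Pow(177, Rational(1, 2))))) = Add(Mul(-6, 13), Add(-830, Mul(-1, Pow(177, Rational(1, 2))))) = Add(-78, Add(-830, Mul(-1, Pow(177, Rational(1, 2))))) = Add(-908, Mul(-1, Pow(177, Rational(1, 2))))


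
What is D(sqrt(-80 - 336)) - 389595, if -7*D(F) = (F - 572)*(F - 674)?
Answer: -444611 + 712*I*sqrt(26) ≈ -4.4461e+5 + 3630.5*I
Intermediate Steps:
D(F) = -(-674 + F)*(-572 + F)/7 (D(F) = -(F - 572)*(F - 674)/7 = -(-572 + F)*(-674 + F)/7 = -(-674 + F)*(-572 + F)/7)
D(sqrt(-80 - 336)) - 389595 = (-385528/7 + 178*sqrt(-80 - 336) - (sqrt(-80 - 336))**2/7) - 389595 = (-385528/7 + 178*sqrt(-416) - (sqrt(-416))**2/7) - 389595 = (-385528/7 + 178*(4*I*sqrt(26)) - (4*I*sqrt(26))**2/7) - 389595 = (-385528/7 + 712*I*sqrt(26) - 1/7*(-416)) - 389595 = (-385528/7 + 712*I*sqrt(26) + 416/7) - 389595 = (-55016 + 712*I*sqrt(26)) - 389595 = -444611 + 712*I*sqrt(26)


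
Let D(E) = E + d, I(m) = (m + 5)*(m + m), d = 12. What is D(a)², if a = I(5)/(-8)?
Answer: ¼ ≈ 0.25000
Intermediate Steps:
I(m) = 2*m*(5 + m) (I(m) = (5 + m)*(2*m) = 2*m*(5 + m))
a = -25/2 (a = (2*5*(5 + 5))/(-8) = (2*5*10)*(-⅛) = 100*(-⅛) = -25/2 ≈ -12.500)
D(E) = 12 + E (D(E) = E + 12 = 12 + E)
D(a)² = (12 - 25/2)² = (-½)² = ¼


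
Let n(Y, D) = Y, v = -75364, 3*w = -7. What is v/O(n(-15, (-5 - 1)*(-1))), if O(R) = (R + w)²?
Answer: -169569/676 ≈ -250.84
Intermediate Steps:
w = -7/3 (w = (⅓)*(-7) = -7/3 ≈ -2.3333)
O(R) = (-7/3 + R)² (O(R) = (R - 7/3)² = (-7/3 + R)²)
v/O(n(-15, (-5 - 1)*(-1))) = -75364*9/(-7 + 3*(-15))² = -75364*9/(-7 - 45)² = -75364/((⅑)*(-52)²) = -75364/((⅑)*2704) = -75364/2704/9 = -75364*9/2704 = -169569/676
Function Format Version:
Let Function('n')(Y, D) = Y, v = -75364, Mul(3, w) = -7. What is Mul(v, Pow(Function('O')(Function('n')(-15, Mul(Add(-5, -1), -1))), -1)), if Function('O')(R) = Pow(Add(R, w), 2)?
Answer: Rational(-169569, 676) ≈ -250.84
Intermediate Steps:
w = Rational(-7, 3) (w = Mul(Rational(1, 3), -7) = Rational(-7, 3) ≈ -2.3333)
Function('O')(R) = Pow(Add(Rational(-7, 3), R), 2) (Function('O')(R) = Pow(Add(R, Rational(-7, 3)), 2) = Pow(Add(Rational(-7, 3), R), 2))
Mul(v, Pow(Function('O')(Function('n')(-15, Mul(Add(-5, -1), -1))), -1)) = Mul(-75364, Pow(Mul(Rational(1, 9), Pow(Add(-7, Mul(3, -15)), 2)), -1)) = Mul(-75364, Pow(Mul(Rational(1, 9), Pow(Add(-7, -45), 2)), -1)) = Mul(-75364, Pow(Mul(Rational(1, 9), Pow(-52, 2)), -1)) = Mul(-75364, Pow(Mul(Rational(1, 9), 2704), -1)) = Mul(-75364, Pow(Rational(2704, 9), -1)) = Mul(-75364, Rational(9, 2704)) = Rational(-169569, 676)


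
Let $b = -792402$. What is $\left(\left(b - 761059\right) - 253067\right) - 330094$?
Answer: $-2136622$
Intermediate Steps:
$\left(\left(b - 761059\right) - 253067\right) - 330094 = \left(\left(-792402 - 761059\right) - 253067\right) - 330094 = \left(-1553461 - 253067\right) - 330094 = -1806528 - 330094 = -2136622$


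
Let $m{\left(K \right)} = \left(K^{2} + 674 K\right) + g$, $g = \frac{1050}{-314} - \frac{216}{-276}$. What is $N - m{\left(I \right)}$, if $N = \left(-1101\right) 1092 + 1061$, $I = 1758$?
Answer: $- \frac{19776307508}{3611} \approx -5.4767 \cdot 10^{6}$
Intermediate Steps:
$g = - \frac{9249}{3611}$ ($g = 1050 \left(- \frac{1}{314}\right) - - \frac{18}{23} = - \frac{525}{157} + \frac{18}{23} = - \frac{9249}{3611} \approx -2.5613$)
$m{\left(K \right)} = - \frac{9249}{3611} + K^{2} + 674 K$ ($m{\left(K \right)} = \left(K^{2} + 674 K\right) - \frac{9249}{3611} = - \frac{9249}{3611} + K^{2} + 674 K$)
$N = -1201231$ ($N = -1202292 + 1061 = -1201231$)
$N - m{\left(I \right)} = -1201231 - \left(- \frac{9249}{3611} + 1758^{2} + 674 \cdot 1758\right) = -1201231 - \left(- \frac{9249}{3611} + 3090564 + 1184892\right) = -1201231 - \frac{15438662367}{3611} = - \frac{19776307508}{3611}$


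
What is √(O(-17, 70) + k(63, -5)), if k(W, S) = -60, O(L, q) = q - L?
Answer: 3*√3 ≈ 5.1962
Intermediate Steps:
√(O(-17, 70) + k(63, -5)) = √((70 - 1*(-17)) - 60) = √((70 + 17) - 60) = √(87 - 60) = √27 = 3*√3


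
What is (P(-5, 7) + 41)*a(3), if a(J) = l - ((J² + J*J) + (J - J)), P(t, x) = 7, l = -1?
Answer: -912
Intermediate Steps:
a(J) = -1 - 2*J² (a(J) = -1 - ((J² + J*J) + (J - J)) = -1 - ((J² + J²) + 0) = -1 - (2*J² + 0) = -1 - 2*J²)
(P(-5, 7) + 41)*a(3) = (7 + 41)*(-1 - 2*3²) = 48*(-1 - 2*9) = 48*(-1 - 18) = 48*(-19) = -912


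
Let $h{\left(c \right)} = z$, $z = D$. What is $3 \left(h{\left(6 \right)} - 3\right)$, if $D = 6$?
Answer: $9$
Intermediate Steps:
$z = 6$
$h{\left(c \right)} = 6$
$3 \left(h{\left(6 \right)} - 3\right) = 3 \left(6 - 3\right) = 3 \cdot 3 = 9$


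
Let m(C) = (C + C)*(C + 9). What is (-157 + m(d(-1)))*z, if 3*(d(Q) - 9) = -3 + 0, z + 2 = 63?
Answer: 7015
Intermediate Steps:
z = 61 (z = -2 + 63 = 61)
d(Q) = 8 (d(Q) = 9 + (-3 + 0)/3 = 9 + (⅓)*(-3) = 9 - 1 = 8)
m(C) = 2*C*(9 + C) (m(C) = (2*C)*(9 + C) = 2*C*(9 + C))
(-157 + m(d(-1)))*z = (-157 + 2*8*(9 + 8))*61 = (-157 + 2*8*17)*61 = (-157 + 272)*61 = 115*61 = 7015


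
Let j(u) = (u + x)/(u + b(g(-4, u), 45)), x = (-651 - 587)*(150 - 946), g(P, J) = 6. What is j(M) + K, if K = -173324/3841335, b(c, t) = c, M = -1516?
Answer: -377987414846/580041585 ≈ -651.66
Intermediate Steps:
K = -173324/3841335 (K = -173324*1/3841335 = -173324/3841335 ≈ -0.045121)
x = 985448 (x = -1238*(-796) = 985448)
j(u) = (985448 + u)/(6 + u) (j(u) = (u + 985448)/(u + 6) = (985448 + u)/(6 + u))
j(M) + K = (985448 - 1516)/(6 - 1516) - 173324/3841335 = 983932/(-1510) - 173324/3841335 = -1/1510*983932 - 173324/3841335 = -491966/755 - 173324/3841335 = -377987414846/580041585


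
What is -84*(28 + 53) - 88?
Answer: -6892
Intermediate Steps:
-84*(28 + 53) - 88 = -84*81 - 88 = -6804 - 88 = -6892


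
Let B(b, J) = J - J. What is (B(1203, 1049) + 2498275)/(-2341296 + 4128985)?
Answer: 2498275/1787689 ≈ 1.3975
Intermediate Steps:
B(b, J) = 0
(B(1203, 1049) + 2498275)/(-2341296 + 4128985) = (0 + 2498275)/(-2341296 + 4128985) = 2498275/1787689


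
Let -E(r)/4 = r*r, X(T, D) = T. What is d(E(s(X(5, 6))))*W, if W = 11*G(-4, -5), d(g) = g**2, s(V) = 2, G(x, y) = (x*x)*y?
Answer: -225280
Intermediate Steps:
G(x, y) = y*x**2 (G(x, y) = x**2*y = y*x**2)
E(r) = -4*r**2 (E(r) = -4*r*r = -4*r**2)
W = -880 (W = 11*(-5*(-4)**2) = 11*(-5*16) = 11*(-80) = -880)
d(E(s(X(5, 6))))*W = (-4*2**2)**2*(-880) = (-4*4)**2*(-880) = (-16)**2*(-880) = 256*(-880) = -225280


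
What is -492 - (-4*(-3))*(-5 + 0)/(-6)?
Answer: -502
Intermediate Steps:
-492 - (-4*(-3))*(-5 + 0)/(-6) = -492 - 12*(-5*(-⅙)) = -492 - 12*5/6 = -492 - 1*10 = -492 - 10 = -502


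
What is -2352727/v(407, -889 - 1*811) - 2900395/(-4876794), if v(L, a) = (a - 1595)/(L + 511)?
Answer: 10532925750826009/16069036230 ≈ 6.5548e+5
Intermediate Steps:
v(L, a) = (-1595 + a)/(511 + L)
-2352727/v(407, -889 - 1*811) - 2900395/(-4876794) = -2352727*(511 + 407)/(-1595 + (-889 - 1*811)) - 2900395/(-4876794) = -2352727*918/(-1595 + (-889 - 811)) - 2900395*(-1/4876794) = -2352727*918/(-1595 - 1700) + 2900395/4876794 = -2352727/((1/918)*(-3295)) + 2900395/4876794 = -2352727/(-3295/918) + 2900395/4876794 = -2352727*(-918/3295) + 2900395/4876794 = 2159803386/3295 + 2900395/4876794 = 10532925750826009/16069036230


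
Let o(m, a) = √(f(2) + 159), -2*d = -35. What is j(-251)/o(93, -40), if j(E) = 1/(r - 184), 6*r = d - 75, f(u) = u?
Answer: -12*√161/374003 ≈ -0.00040712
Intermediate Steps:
d = 35/2 (d = -½*(-35) = 35/2 ≈ 17.500)
r = -115/12 (r = (35/2 - 75)/6 = (⅙)*(-115/2) = -115/12 ≈ -9.5833)
j(E) = -12/2323 (j(E) = 1/(-115/12 - 184) = 1/(-2323/12) = -12/2323)
o(m, a) = √161 (o(m, a) = √(2 + 159) = √161)
j(-251)/o(93, -40) = -12*√161/161/2323 = -12*√161/374003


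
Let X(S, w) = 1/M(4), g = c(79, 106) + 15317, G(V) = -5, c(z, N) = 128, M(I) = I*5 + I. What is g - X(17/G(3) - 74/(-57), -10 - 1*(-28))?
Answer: 370679/24 ≈ 15445.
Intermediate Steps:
M(I) = 6*I (M(I) = 5*I + I = 6*I)
g = 15445 (g = 128 + 15317 = 15445)
X(S, w) = 1/24 (X(S, w) = 1/(6*4) = 1/24)
g - X(17/G(3) - 74/(-57), -10 - 1*(-28)) = 15445 - 1*1/24 = 15445 - 1/24 = 370679/24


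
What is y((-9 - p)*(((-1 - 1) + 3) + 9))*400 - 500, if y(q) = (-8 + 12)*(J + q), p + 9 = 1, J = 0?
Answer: -16500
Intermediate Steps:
p = -8 (p = -9 + 1 = -8)
y(q) = 4*q (y(q) = (-8 + 12)*(0 + q) = 4*q)
y((-9 - p)*(((-1 - 1) + 3) + 9))*400 - 500 = (4*((-9 - 1*(-8))*(((-1 - 1) + 3) + 9)))*400 - 500 = (4*((-9 + 8)*((-2 + 3) + 9)))*400 - 500 = (4*(-(1 + 9)))*400 - 500 = (4*(-1*10))*400 - 500 = (4*(-10))*400 - 500 = -40*400 - 500 = -16000 - 500 = -16500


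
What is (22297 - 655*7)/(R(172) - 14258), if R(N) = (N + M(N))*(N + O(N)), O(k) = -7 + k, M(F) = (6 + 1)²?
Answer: 1968/6691 ≈ 0.29413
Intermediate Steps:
M(F) = 49 (M(F) = 7² = 49)
R(N) = (-7 + 2*N)*(49 + N) (R(N) = (N + 49)*(N + (-7 + N)) = (49 + N)*(-7 + 2*N) = (-7 + 2*N)*(49 + N))
(22297 - 655*7)/(R(172) - 14258) = (22297 - 655*7)/((-343 + 2*172² + 91*172) - 14258) = (22297 - 4585)/((-343 + 2*29584 + 15652) - 14258) = 17712/((-343 + 59168 + 15652) - 14258) = 17712/(74477 - 14258) = 17712/60219 = 17712*(1/60219) = 1968/6691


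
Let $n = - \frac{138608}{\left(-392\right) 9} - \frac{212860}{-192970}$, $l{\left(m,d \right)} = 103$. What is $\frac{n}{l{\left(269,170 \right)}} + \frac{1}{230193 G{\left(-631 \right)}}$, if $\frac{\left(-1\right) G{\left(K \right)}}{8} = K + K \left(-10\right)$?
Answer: $\frac{399415616399794313}{1018537610012128584} \approx 0.39215$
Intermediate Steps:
$n = \frac{343726948}{8509977}$ ($n = - \frac{138608}{-3528} - - \frac{21286}{19297} = \left(-138608\right) \left(- \frac{1}{3528}\right) + \frac{21286}{19297} = \frac{17326}{441} + \frac{21286}{19297} = \frac{343726948}{8509977} \approx 40.391$)
$G{\left(K \right)} = 72 K$ ($G{\left(K \right)} = - 8 \left(K + K \left(-10\right)\right) = - 8 \left(K - 10 K\right) = - 8 \left(- 9 K\right) = 72 K$)
$\frac{n}{l{\left(269,170 \right)}} + \frac{1}{230193 G{\left(-631 \right)}} = \frac{343726948}{8509977 \cdot 103} + \frac{1}{230193 \cdot 72 \left(-631\right)} = \frac{343726948}{8509977} \cdot \frac{1}{103} + \frac{1}{230193 \left(-45432\right)} = \frac{343726948}{876527631} + \frac{1}{230193} \left(- \frac{1}{45432}\right) = \frac{343726948}{876527631} - \frac{1}{10458128376} = \frac{399415616399794313}{1018537610012128584}$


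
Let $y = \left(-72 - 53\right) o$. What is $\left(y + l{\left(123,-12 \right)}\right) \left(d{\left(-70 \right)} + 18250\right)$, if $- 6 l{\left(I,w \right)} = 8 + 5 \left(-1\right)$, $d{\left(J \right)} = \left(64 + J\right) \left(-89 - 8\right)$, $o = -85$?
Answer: $200080584$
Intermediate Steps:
$y = 10625$ ($y = \left(-72 - 53\right) \left(-85\right) = \left(-125\right) \left(-85\right) = 10625$)
$d{\left(J \right)} = -6208 - 97 J$ ($d{\left(J \right)} = \left(64 + J\right) \left(-97\right) = -6208 - 97 J$)
$l{\left(I,w \right)} = - \frac{1}{2}$ ($l{\left(I,w \right)} = - \frac{8 + 5 \left(-1\right)}{6} = - \frac{8 - 5}{6} = \left(- \frac{1}{6}\right) 3 = - \frac{1}{2}$)
$\left(y + l{\left(123,-12 \right)}\right) \left(d{\left(-70 \right)} + 18250\right) = \left(10625 - \frac{1}{2}\right) \left(\left(-6208 - -6790\right) + 18250\right) = \frac{21249 \left(\left(-6208 + 6790\right) + 18250\right)}{2} = \frac{21249 \left(582 + 18250\right)}{2} = \frac{21249}{2} \cdot 18832 = 200080584$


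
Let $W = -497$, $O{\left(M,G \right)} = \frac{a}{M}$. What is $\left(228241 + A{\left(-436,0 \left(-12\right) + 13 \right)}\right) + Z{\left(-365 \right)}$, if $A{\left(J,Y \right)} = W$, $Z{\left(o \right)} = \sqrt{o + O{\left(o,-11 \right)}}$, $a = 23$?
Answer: $227744 + \frac{8 i \sqrt{759930}}{365} \approx 2.2774 \cdot 10^{5} + 19.107 i$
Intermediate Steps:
$O{\left(M,G \right)} = \frac{23}{M}$
$Z{\left(o \right)} = \sqrt{o + \frac{23}{o}}$
$A{\left(J,Y \right)} = -497$
$\left(228241 + A{\left(-436,0 \left(-12\right) + 13 \right)}\right) + Z{\left(-365 \right)} = \left(228241 - 497\right) + \sqrt{-365 + \frac{23}{-365}} = 227744 + \sqrt{-365 + 23 \left(- \frac{1}{365}\right)} = 227744 + \sqrt{-365 - \frac{23}{365}} = 227744 + \sqrt{- \frac{133248}{365}} = 227744 + \frac{8 i \sqrt{759930}}{365}$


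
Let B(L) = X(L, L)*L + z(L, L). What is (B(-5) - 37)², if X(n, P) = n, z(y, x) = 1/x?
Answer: 3721/25 ≈ 148.84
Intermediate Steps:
B(L) = 1/L + L² (B(L) = L*L + 1/L = L² + 1/L = 1/L + L²)
(B(-5) - 37)² = ((1 + (-5)³)/(-5) - 37)² = (-(1 - 125)/5 - 37)² = (-⅕*(-124) - 37)² = (124/5 - 37)² = (-61/5)² = 3721/25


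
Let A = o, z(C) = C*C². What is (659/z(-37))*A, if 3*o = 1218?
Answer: -267554/50653 ≈ -5.2821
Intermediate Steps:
z(C) = C³
o = 406 (o = (⅓)*1218 = 406)
A = 406
(659/z(-37))*A = (659/((-37)³))*406 = (659/(-50653))*406 = (659*(-1/50653))*406 = -659/50653*406 = -267554/50653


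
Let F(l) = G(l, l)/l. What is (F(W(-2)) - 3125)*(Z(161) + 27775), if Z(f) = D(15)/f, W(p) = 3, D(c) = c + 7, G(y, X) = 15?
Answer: -13952006640/161 ≈ -8.6658e+7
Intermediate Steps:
D(c) = 7 + c
Z(f) = 22/f (Z(f) = (7 + 15)/f = 22/f)
F(l) = 15/l
(F(W(-2)) - 3125)*(Z(161) + 27775) = (15/3 - 3125)*(22/161 + 27775) = (15*(⅓) - 3125)*(22*(1/161) + 27775) = (5 - 3125)*(22/161 + 27775) = -3120*4471797/161 = -13952006640/161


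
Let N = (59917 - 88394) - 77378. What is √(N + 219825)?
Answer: √113970 ≈ 337.59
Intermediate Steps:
N = -105855 (N = -28477 - 77378 = -105855)
√(N + 219825) = √(-105855 + 219825) = √113970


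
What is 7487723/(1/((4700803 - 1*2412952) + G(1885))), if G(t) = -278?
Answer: 17128712966279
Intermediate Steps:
7487723/(1/((4700803 - 1*2412952) + G(1885))) = 7487723/(1/((4700803 - 1*2412952) - 278)) = 7487723/(1/((4700803 - 2412952) - 278)) = 7487723/(1/(2287851 - 278)) = 7487723/(1/2287573) = 7487723*2287573 = 17128712966279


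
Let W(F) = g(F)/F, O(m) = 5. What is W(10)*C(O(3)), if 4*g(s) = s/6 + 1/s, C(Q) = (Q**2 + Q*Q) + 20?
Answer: 371/120 ≈ 3.0917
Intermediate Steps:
C(Q) = 20 + 2*Q**2 (C(Q) = (Q**2 + Q**2) + 20 = 2*Q**2 + 20 = 20 + 2*Q**2)
g(s) = 1/(4*s) + s/24 (g(s) = (s/6 + 1/s)/4 = (1/s + s/6)/4 = 1/(4*s) + s/24)
W(F) = (6 + F**2)/(24*F**2) (W(F) = ((6 + F**2)/(24*F))/F = (6 + F**2)/(24*F**2))
W(10)*C(O(3)) = ((1/24)*(6 + 10**2)/10**2)*(20 + 2*5**2) = ((1/24)*(1/100)*(6 + 100))*(20 + 2*25) = ((1/24)*(1/100)*106)*(20 + 50) = (53/1200)*70 = 371/120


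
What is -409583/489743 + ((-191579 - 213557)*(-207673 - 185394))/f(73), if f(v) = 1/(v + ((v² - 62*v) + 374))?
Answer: 97486767522133610417/489743 ≈ 1.9906e+14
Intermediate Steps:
f(v) = 1/(374 + v² - 61*v) (f(v) = 1/(v + (374 + v² - 62*v)) = 1/(374 + v² - 61*v))
-409583/489743 + ((-191579 - 213557)*(-207673 - 185394))/f(73) = -409583/489743 + ((-191579 - 213557)*(-207673 - 185394))/(1/(374 + 73² - 61*73)) = -409583*1/489743 + (-405136*(-393067))/(1/(374 + 5329 - 4453)) = -409583/489743 + 159245592112/(1/1250) = -409583/489743 + 159245592112*1250 = -409583/489743 + 199056990140000 = 97486767522133610417/489743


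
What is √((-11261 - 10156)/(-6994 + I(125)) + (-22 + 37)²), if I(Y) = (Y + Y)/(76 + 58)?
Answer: 14*√255368848557/468473 ≈ 15.102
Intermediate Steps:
I(Y) = Y/67 (I(Y) = (2*Y)/134 = (2*Y)*(1/134) = Y/67)
√((-11261 - 10156)/(-6994 + I(125)) + (-22 + 37)²) = √((-11261 - 10156)/(-6994 + (1/67)*125) + (-22 + 37)²) = √(-21417/(-6994 + 125/67) + 15²) = √(-21417/(-468473/67) + 225) = √(-21417*(-67/468473) + 225) = √(1434939/468473 + 225) = √(106841364/468473) = 14*√255368848557/468473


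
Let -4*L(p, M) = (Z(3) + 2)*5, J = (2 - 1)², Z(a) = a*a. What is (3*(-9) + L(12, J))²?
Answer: 26569/16 ≈ 1660.6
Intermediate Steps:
Z(a) = a²
J = 1 (J = 1² = 1)
L(p, M) = -55/4 (L(p, M) = -(3² + 2)*5/4 = -(9 + 2)*5/4 = -11*5/4 = -¼*55 = -55/4)
(3*(-9) + L(12, J))² = (3*(-9) - 55/4)² = (-27 - 55/4)² = (-163/4)² = 26569/16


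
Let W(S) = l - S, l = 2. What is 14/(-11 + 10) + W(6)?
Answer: -18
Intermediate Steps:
W(S) = 2 - S
14/(-11 + 10) + W(6) = 14/(-11 + 10) + (2 - 1*6) = 14/(-1) + (2 - 6) = 14*(-1) - 4 = -14 - 4 = -18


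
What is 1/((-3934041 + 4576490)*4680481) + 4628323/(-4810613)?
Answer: -13917229975534885374/14465370598448064997 ≈ -0.96211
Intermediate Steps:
1/((-3934041 + 4576490)*4680481) + 4628323/(-4810613) = (1/4680481)/642449 + 4628323*(-1/4810613) = (1/642449)*(1/4680481) - 4628323/4810613 = 1/3006970337969 - 4628323/4810613 = -13917229975534885374/14465370598448064997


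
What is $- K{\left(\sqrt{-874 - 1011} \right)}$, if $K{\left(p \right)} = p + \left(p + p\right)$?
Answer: $- 3 i \sqrt{1885} \approx - 130.25 i$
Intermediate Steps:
$K{\left(p \right)} = 3 p$ ($K{\left(p \right)} = p + 2 p = 3 p$)
$- K{\left(\sqrt{-874 - 1011} \right)} = - 3 \sqrt{-874 - 1011} = - 3 \sqrt{-1885} = - 3 i \sqrt{1885}$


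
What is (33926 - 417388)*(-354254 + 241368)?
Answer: 43287491332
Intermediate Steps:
(33926 - 417388)*(-354254 + 241368) = -383462*(-112886) = 43287491332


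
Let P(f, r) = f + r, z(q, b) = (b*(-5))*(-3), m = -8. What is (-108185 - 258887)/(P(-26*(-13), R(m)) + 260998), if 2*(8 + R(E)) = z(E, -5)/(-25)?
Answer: -734144/522659 ≈ -1.4046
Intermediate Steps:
z(q, b) = 15*b (z(q, b) = -5*b*(-3) = 15*b)
R(E) = -13/2 (R(E) = -8 + ((15*(-5))/(-25))/2 = -8 + (-75*(-1/25))/2 = -8 + (½)*3 = -8 + 3/2 = -13/2)
(-108185 - 258887)/(P(-26*(-13), R(m)) + 260998) = (-108185 - 258887)/((-26*(-13) - 13/2) + 260998) = -367072/((338 - 13/2) + 260998) = -367072/(663/2 + 260998) = -367072/522659/2 = -367072*2/522659 = -734144/522659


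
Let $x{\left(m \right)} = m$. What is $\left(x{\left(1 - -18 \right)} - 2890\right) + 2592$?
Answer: $-279$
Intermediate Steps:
$\left(x{\left(1 - -18 \right)} - 2890\right) + 2592 = \left(\left(1 - -18\right) - 2890\right) + 2592 = \left(\left(1 + 18\right) - 2890\right) + 2592 = \left(19 - 2890\right) + 2592 = -2871 + 2592 = -279$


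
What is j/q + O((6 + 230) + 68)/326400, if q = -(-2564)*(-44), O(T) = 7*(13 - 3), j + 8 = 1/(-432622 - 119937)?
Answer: 36290419483/127168492133760 ≈ 0.00028537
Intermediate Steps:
j = -4420473/552559 (j = -8 + 1/(-432622 - 119937) = -8 + 1/(-552559) = -8 - 1/552559 = -4420473/552559 ≈ -8.0000)
O(T) = 70 (O(T) = 7*10 = 70)
q = -112816 (q = -1*112816 = -112816)
j/q + O((6 + 230) + 68)/326400 = -4420473/552559/(-112816) + 70/326400 = -4420473/552559*(-1/112816) + 70*(1/326400) = 4420473/62337496144 + 7/32640 = 36290419483/127168492133760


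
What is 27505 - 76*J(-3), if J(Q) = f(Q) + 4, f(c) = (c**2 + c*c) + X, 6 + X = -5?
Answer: 26669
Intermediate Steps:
X = -11 (X = -6 - 5 = -11)
f(c) = -11 + 2*c**2 (f(c) = (c**2 + c*c) - 11 = (c**2 + c**2) - 11 = 2*c**2 - 11 = -11 + 2*c**2)
J(Q) = -7 + 2*Q**2 (J(Q) = (-11 + 2*Q**2) + 4 = -7 + 2*Q**2)
27505 - 76*J(-3) = 27505 - 76*(-7 + 2*(-3)**2) = 27505 - 76*(-7 + 2*9) = 27505 - 76*(-7 + 18) = 27505 - 76*11 = 27505 - 836 = 26669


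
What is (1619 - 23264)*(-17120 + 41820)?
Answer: -534631500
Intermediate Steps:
(1619 - 23264)*(-17120 + 41820) = -21645*24700 = -534631500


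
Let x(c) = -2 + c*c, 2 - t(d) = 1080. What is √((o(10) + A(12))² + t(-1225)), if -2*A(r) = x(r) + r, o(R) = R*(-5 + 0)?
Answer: √15051 ≈ 122.68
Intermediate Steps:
t(d) = -1078 (t(d) = 2 - 1*1080 = 2 - 1080 = -1078)
o(R) = -5*R (o(R) = R*(-5) = -5*R)
x(c) = -2 + c²
A(r) = 1 - r/2 - r²/2 (A(r) = -((-2 + r²) + r)/2 = -(-2 + r + r²)/2 = 1 - r/2 - r²/2)
√((o(10) + A(12))² + t(-1225)) = √((-5*10 + (1 - ½*12 - ½*12²))² - 1078) = √((-50 + (1 - 6 - ½*144))² - 1078) = √((-50 + (1 - 6 - 72))² - 1078) = √((-50 - 77)² - 1078) = √((-127)² - 1078) = √(16129 - 1078) = √15051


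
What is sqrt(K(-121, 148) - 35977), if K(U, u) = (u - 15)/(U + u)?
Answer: I*sqrt(2913738)/9 ≈ 189.66*I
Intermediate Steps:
K(U, u) = (-15 + u)/(U + u)
sqrt(K(-121, 148) - 35977) = sqrt((-15 + 148)/(-121 + 148) - 35977) = sqrt(133/27 - 35977) = sqrt(-971246/27) = I*sqrt(2913738)/9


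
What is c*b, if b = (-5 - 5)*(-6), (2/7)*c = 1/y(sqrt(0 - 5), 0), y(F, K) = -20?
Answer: -21/2 ≈ -10.500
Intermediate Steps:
c = -7/40 (c = (7/2)/(-20) = (7/2)*(-1/20) = -7/40 ≈ -0.17500)
b = 60 (b = -10*(-6) = 60)
c*b = -7/40*60 = -21/2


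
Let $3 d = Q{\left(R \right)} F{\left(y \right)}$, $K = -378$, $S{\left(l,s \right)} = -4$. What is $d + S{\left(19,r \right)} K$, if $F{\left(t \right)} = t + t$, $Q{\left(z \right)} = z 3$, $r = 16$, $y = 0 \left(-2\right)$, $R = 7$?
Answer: $1512$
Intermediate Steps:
$y = 0$
$Q{\left(z \right)} = 3 z$
$F{\left(t \right)} = 2 t$
$d = 0$ ($d = \frac{3 \cdot 7 \cdot 2 \cdot 0}{3} = \frac{21 \cdot 0}{3} = \frac{1}{3} \cdot 0 = 0$)
$d + S{\left(19,r \right)} K = 0 - -1512 = 0 + 1512 = 1512$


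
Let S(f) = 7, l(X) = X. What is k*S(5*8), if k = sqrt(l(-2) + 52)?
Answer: 35*sqrt(2) ≈ 49.497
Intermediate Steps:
k = 5*sqrt(2) (k = sqrt(-2 + 52) = sqrt(50) = 5*sqrt(2) ≈ 7.0711)
k*S(5*8) = (5*sqrt(2))*7 = 35*sqrt(2)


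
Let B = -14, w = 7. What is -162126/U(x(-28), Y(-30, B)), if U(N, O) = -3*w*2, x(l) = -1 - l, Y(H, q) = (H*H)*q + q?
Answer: 27021/7 ≈ 3860.1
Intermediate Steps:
Y(H, q) = q + q*H² (Y(H, q) = H²*q + q = q*H² + q = q + q*H²)
U(N, O) = -42 (U(N, O) = -3*7*2 = -21*2 = -42)
-162126/U(x(-28), Y(-30, B)) = -162126/(-42) = -162126*(-1/42) = 27021/7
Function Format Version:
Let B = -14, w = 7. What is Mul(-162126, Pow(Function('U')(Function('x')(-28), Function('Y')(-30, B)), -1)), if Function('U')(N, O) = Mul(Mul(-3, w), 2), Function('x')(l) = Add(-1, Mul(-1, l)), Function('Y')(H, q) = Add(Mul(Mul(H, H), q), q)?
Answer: Rational(27021, 7) ≈ 3860.1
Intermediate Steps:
Function('Y')(H, q) = Add(q, Mul(q, Pow(H, 2))) (Function('Y')(H, q) = Add(Mul(Pow(H, 2), q), q) = Add(Mul(q, Pow(H, 2)), q) = Add(q, Mul(q, Pow(H, 2))))
Function('U')(N, O) = -42 (Function('U')(N, O) = Mul(Mul(-3, 7), 2) = Mul(-21, 2) = -42)
Mul(-162126, Pow(Function('U')(Function('x')(-28), Function('Y')(-30, B)), -1)) = Mul(-162126, Pow(-42, -1)) = Mul(-162126, Rational(-1, 42)) = Rational(27021, 7)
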